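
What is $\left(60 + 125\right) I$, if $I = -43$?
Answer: $-7955$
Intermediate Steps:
$\left(60 + 125\right) I = \left(60 + 125\right) \left(-43\right) = 185 \left(-43\right) = -7955$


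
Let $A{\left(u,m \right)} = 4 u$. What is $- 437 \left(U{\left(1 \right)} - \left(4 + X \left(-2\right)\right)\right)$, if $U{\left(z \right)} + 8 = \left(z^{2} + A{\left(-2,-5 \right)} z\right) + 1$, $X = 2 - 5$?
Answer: $10488$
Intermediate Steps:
$X = -3$ ($X = 2 - 5 = -3$)
$U{\left(z \right)} = -7 + z^{2} - 8 z$ ($U{\left(z \right)} = -8 + \left(\left(z^{2} + 4 \left(-2\right) z\right) + 1\right) = -8 + \left(\left(z^{2} - 8 z\right) + 1\right) = -8 + \left(1 + z^{2} - 8 z\right) = -7 + z^{2} - 8 z$)
$- 437 \left(U{\left(1 \right)} - \left(4 + X \left(-2\right)\right)\right) = - 437 \left(\left(-7 + 1^{2} - 8\right) - \left(4 - -6\right)\right) = - 437 \left(\left(-7 + 1 - 8\right) - \left(4 + 6\right)\right) = - 437 \left(-14 - 10\right) = \left(-437\right) \left(-24\right) = 10488$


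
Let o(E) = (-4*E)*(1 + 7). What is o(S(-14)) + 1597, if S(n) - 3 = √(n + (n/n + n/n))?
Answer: 1501 - 64*I*√3 ≈ 1501.0 - 110.85*I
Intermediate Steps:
S(n) = 3 + √(2 + n) (S(n) = 3 + √(n + (n/n + n/n)) = 3 + √(n + (1 + 1)) = 3 + √(n + 2) = 3 + √(2 + n))
o(E) = -32*E (o(E) = -4*E*8 = -32*E)
o(S(-14)) + 1597 = -32*(3 + √(2 - 14)) + 1597 = -32*(3 + √(-12)) + 1597 = -32*(3 + 2*I*√3) + 1597 = (-96 - 64*I*√3) + 1597 = 1501 - 64*I*√3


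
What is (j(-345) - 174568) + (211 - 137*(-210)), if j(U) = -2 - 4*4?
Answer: -145605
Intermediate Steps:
j(U) = -18 (j(U) = -2 - 16 = -18)
(j(-345) - 174568) + (211 - 137*(-210)) = (-18 - 174568) + (211 - 137*(-210)) = -174586 + (211 + 28770) = -174586 + 28981 = -145605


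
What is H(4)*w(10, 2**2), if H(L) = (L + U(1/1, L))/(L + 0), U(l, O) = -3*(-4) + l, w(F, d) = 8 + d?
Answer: 51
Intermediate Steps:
U(l, O) = 12 + l
H(L) = (13 + L)/L (H(L) = (L + (12 + 1/1))/(L + 0) = (L + (12 + 1*1))/L = (L + (12 + 1))/L = (L + 13)/L = (13 + L)/L)
H(4)*w(10, 2**2) = ((13 + 4)/4)*(8 + 2**2) = ((1/4)*17)*(8 + 4) = (17/4)*12 = 51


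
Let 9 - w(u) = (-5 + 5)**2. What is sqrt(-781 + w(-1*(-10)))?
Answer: 2*I*sqrt(193) ≈ 27.785*I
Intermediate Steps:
w(u) = 9 (w(u) = 9 - (-5 + 5)**2 = 9 - 1*0**2 = 9 - 1*0 = 9 + 0 = 9)
sqrt(-781 + w(-1*(-10))) = sqrt(-781 + 9) = sqrt(-772) = 2*I*sqrt(193)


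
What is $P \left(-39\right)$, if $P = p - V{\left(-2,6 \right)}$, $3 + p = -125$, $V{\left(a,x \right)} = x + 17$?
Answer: $5889$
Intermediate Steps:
$V{\left(a,x \right)} = 17 + x$
$p = -128$ ($p = -3 - 125 = -128$)
$P = -151$ ($P = -128 - \left(17 + 6\right) = -128 - 23 = -151$)
$P \left(-39\right) = \left(-151\right) \left(-39\right) = 5889$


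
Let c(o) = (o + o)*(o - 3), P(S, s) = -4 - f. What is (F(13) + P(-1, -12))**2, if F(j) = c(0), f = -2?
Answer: 4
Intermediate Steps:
P(S, s) = -2 (P(S, s) = -4 - 1*(-2) = -4 + 2 = -2)
c(o) = 2*o*(-3 + o) (c(o) = (2*o)*(-3 + o) = 2*o*(-3 + o))
F(j) = 0 (F(j) = 2*0*(-3 + 0) = 2*0*(-3) = 0)
(F(13) + P(-1, -12))**2 = (0 - 2)**2 = (-2)**2 = 4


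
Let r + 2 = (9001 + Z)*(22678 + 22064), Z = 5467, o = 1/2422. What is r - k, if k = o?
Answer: 1567826609187/2422 ≈ 6.4733e+8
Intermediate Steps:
o = 1/2422 ≈ 0.00041288
k = 1/2422 ≈ 0.00041288
r = 647327254 (r = -2 + (9001 + 5467)*(22678 + 22064) = -2 + 14468*44742 = -2 + 647327256 = 647327254)
r - k = 647327254 - 1*1/2422 = 647327254 - 1/2422 = 1567826609187/2422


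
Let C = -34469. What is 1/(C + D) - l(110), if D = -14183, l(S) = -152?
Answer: 7395103/48652 ≈ 152.00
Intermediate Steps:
1/(C + D) - l(110) = 1/(-34469 - 14183) - 1*(-152) = 1/(-48652) + 152 = -1/48652 + 152 = 7395103/48652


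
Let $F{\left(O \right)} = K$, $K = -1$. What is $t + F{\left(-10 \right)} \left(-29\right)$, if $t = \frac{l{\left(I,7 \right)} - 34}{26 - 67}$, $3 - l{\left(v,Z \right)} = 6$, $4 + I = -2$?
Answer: $\frac{1226}{41} \approx 29.902$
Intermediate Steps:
$I = -6$ ($I = -4 - 2 = -6$)
$l{\left(v,Z \right)} = -3$ ($l{\left(v,Z \right)} = 3 - 6 = -3$)
$F{\left(O \right)} = -1$
$t = \frac{37}{41}$ ($t = \frac{-3 - 34}{26 - 67} = - \frac{37}{-41} = \left(-37\right) \left(- \frac{1}{41}\right) = \frac{37}{41} \approx 0.90244$)
$t + F{\left(-10 \right)} \left(-29\right) = \frac{37}{41} - -29 = \frac{37}{41} + 29 = \frac{1226}{41}$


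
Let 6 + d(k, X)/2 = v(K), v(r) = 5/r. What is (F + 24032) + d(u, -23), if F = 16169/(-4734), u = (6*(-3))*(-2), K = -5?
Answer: 113685043/4734 ≈ 24015.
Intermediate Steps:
u = 36 (u = -18*(-2) = 36)
d(k, X) = -14 (d(k, X) = -12 + 2*(5/(-5)) = -12 + 2*(5*(-⅕)) = -12 + 2*(-1) = -12 - 2 = -14)
F = -16169/4734 (F = 16169*(-1/4734) = -16169/4734 ≈ -3.4155)
(F + 24032) + d(u, -23) = (-16169/4734 + 24032) - 14 = 113751319/4734 - 14 = 113685043/4734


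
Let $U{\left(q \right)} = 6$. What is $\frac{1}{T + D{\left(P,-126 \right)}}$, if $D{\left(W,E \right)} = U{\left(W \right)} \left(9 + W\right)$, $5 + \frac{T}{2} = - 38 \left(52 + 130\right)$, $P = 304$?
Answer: $- \frac{1}{11964} \approx -8.3584 \cdot 10^{-5}$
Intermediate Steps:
$T = -13842$ ($T = -10 + 2 \left(- 38 \left(52 + 130\right)\right) = -10 + 2 \left(\left(-38\right) 182\right) = -10 + 2 \left(-6916\right) = -10 - 13832 = -13842$)
$D{\left(W,E \right)} = 54 + 6 W$ ($D{\left(W,E \right)} = 6 \left(9 + W\right) = 54 + 6 W$)
$\frac{1}{T + D{\left(P,-126 \right)}} = \frac{1}{-13842 + \left(54 + 6 \cdot 304\right)} = \frac{1}{-13842 + \left(54 + 1824\right)} = \frac{1}{-13842 + 1878} = \frac{1}{-11964} = - \frac{1}{11964}$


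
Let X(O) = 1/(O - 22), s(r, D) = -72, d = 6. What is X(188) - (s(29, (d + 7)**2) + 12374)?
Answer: -2042131/166 ≈ -12302.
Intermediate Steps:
X(O) = 1/(-22 + O)
X(188) - (s(29, (d + 7)**2) + 12374) = 1/(-22 + 188) - (-72 + 12374) = 1/166 - 1*12302 = 1/166 - 12302 = -2042131/166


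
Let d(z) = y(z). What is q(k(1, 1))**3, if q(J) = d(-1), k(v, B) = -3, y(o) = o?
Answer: -1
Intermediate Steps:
d(z) = z
q(J) = -1
q(k(1, 1))**3 = (-1)**3 = -1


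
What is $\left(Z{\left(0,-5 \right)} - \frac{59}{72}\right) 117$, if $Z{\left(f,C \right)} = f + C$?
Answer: $- \frac{5447}{8} \approx -680.88$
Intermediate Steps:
$Z{\left(f,C \right)} = C + f$
$\left(Z{\left(0,-5 \right)} - \frac{59}{72}\right) 117 = \left(\left(-5 + 0\right) - \frac{59}{72}\right) 117 = \left(-5 - \frac{59}{72}\right) 117 = \left(- \frac{419}{72}\right) 117 = - \frac{5447}{8}$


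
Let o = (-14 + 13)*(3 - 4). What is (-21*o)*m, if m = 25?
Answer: -525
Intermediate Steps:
o = 1 (o = -1*(-1) = 1)
(-21*o)*m = -21*1*25 = -21*25 = -525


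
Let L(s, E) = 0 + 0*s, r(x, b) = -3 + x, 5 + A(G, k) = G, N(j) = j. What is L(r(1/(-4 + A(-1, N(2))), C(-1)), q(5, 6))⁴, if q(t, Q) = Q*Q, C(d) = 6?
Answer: 0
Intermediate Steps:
A(G, k) = -5 + G
q(t, Q) = Q²
L(s, E) = 0 (L(s, E) = 0 + 0 = 0)
L(r(1/(-4 + A(-1, N(2))), C(-1)), q(5, 6))⁴ = 0⁴ = 0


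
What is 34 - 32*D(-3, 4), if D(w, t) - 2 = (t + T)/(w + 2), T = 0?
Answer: 98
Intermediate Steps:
D(w, t) = 2 + t/(2 + w) (D(w, t) = 2 + (t + 0)/(w + 2) = 2 + t/(2 + w))
34 - 32*D(-3, 4) = 34 - 32*(4 + 4 + 2*(-3))/(2 - 3) = 34 - 32*(4 + 4 - 6)/(-1) = 34 - (-32)*2 = 34 - 32*(-2) = 34 + 64 = 98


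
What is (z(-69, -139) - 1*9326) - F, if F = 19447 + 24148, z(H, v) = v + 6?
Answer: -53054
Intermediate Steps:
z(H, v) = 6 + v
F = 43595
(z(-69, -139) - 1*9326) - F = ((6 - 139) - 1*9326) - 1*43595 = (-133 - 9326) - 43595 = -9459 - 43595 = -53054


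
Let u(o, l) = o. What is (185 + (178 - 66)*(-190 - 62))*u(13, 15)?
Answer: -364507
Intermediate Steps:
(185 + (178 - 66)*(-190 - 62))*u(13, 15) = (185 + (178 - 66)*(-190 - 62))*13 = (185 + 112*(-252))*13 = (185 - 28224)*13 = -28039*13 = -364507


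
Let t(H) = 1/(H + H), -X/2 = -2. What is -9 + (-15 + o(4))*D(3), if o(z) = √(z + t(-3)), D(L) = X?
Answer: -69 + 2*√138/3 ≈ -61.168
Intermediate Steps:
X = 4 (X = -2*(-2) = 4)
t(H) = 1/(2*H)
D(L) = 4
o(z) = √(-⅙ + z) (o(z) = √(z + (½)/(-3)) = √(z + (½)*(-⅓)) = √(z - ⅙) = √(-⅙ + z))
-9 + (-15 + o(4))*D(3) = -9 + (-15 + √(-6 + 36*4)/6)*4 = -9 + (-15 + √(-6 + 144)/6)*4 = -9 + (-15 + √138/6)*4 = -9 + (-60 + 2*√138/3) = -69 + 2*√138/3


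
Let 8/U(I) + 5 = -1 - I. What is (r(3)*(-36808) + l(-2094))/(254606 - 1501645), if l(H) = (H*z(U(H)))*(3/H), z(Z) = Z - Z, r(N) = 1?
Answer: 36808/1247039 ≈ 0.029516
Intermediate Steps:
U(I) = 8/(-6 - I) (U(I) = 8/(-5 + (-1 - I)) = 8/(-6 - I))
z(Z) = 0
l(H) = 0 (l(H) = (H*0)*(3/H) = 0*(3/H) = 0)
(r(3)*(-36808) + l(-2094))/(254606 - 1501645) = (1*(-36808) + 0)/(254606 - 1501645) = (-36808 + 0)/(-1247039) = -36808*(-1/1247039) = 36808/1247039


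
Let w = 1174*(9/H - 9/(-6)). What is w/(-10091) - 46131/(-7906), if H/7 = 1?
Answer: 3077563389/558456122 ≈ 5.5108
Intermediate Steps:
H = 7 (H = 7*1 = 7)
w = 22893/7 (w = 1174*(9/7 - 9/(-6)) = 1174*(9*(⅐) - 9*(-⅙)) = 1174*(9/7 + 3/2) = 1174*(39/14) = 22893/7 ≈ 3270.4)
w/(-10091) - 46131/(-7906) = (22893/7)/(-10091) - 46131/(-7906) = (22893/7)*(-1/10091) - 46131*(-1/7906) = -22893/70637 + 46131/7906 = 3077563389/558456122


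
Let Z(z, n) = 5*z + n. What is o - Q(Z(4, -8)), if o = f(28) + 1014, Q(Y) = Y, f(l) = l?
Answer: 1030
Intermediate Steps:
Z(z, n) = n + 5*z
o = 1042 (o = 28 + 1014 = 1042)
o - Q(Z(4, -8)) = 1042 - (-8 + 5*4) = 1042 - (-8 + 20) = 1042 - 1*12 = 1042 - 12 = 1030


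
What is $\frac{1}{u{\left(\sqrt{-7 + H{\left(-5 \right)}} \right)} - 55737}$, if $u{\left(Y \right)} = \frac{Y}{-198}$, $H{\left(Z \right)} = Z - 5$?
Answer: $- \frac{2185113348}{121791662677493} + \frac{198 i \sqrt{17}}{121791662677493} \approx -1.7941 \cdot 10^{-5} + 6.703 \cdot 10^{-12} i$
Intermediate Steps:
$H{\left(Z \right)} = -5 + Z$ ($H{\left(Z \right)} = Z - 5 = -5 + Z$)
$u{\left(Y \right)} = - \frac{Y}{198}$ ($u{\left(Y \right)} = Y \left(- \frac{1}{198}\right) = - \frac{Y}{198}$)
$\frac{1}{u{\left(\sqrt{-7 + H{\left(-5 \right)}} \right)} - 55737} = \frac{1}{- \frac{\sqrt{-7 - 10}}{198} - 55737} = \frac{1}{- \frac{\sqrt{-17}}{198} - 55737} = \frac{1}{- \frac{i \sqrt{17}}{198} - 55737} = \frac{1}{-55737 - \frac{i \sqrt{17}}{198}}$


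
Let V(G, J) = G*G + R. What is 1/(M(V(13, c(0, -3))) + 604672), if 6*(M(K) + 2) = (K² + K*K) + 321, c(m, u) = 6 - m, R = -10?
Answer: 2/1226301 ≈ 1.6309e-6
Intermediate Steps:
V(G, J) = -10 + G² (V(G, J) = G*G - 10 = G² - 10 = -10 + G²)
M(K) = 103/2 + K²/3 (M(K) = -2 + ((K² + K*K) + 321)/6 = -2 + ((K² + K²) + 321)/6 = -2 + (2*K² + 321)/6 = -2 + (321 + 2*K²)/6 = -2 + (107/2 + K²/3) = 103/2 + K²/3)
1/(M(V(13, c(0, -3))) + 604672) = 1/((103/2 + (-10 + 13²)²/3) + 604672) = 1/((103/2 + (-10 + 169)²/3) + 604672) = 1/((103/2 + (⅓)*159²) + 604672) = 1/((103/2 + (⅓)*25281) + 604672) = 1/((103/2 + 8427) + 604672) = 1/(16957/2 + 604672) = 1/(1226301/2) = 2/1226301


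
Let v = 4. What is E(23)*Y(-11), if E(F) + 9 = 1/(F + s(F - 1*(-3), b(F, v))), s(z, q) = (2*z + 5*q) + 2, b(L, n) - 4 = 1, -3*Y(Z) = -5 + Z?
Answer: -7336/153 ≈ -47.948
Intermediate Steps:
Y(Z) = 5/3 - Z/3 (Y(Z) = -(-5 + Z)/3 = 5/3 - Z/3)
b(L, n) = 5 (b(L, n) = 4 + 1 = 5)
s(z, q) = 2 + 2*z + 5*q
E(F) = -9 + 1/(33 + 3*F) (E(F) = -9 + 1/(F + (2 + 2*(F - 1*(-3)) + 5*5)) = -9 + 1/(F + (2 + 2*(F + 3) + 25)) = -9 + 1/(F + (2 + 2*(3 + F) + 25)) = -9 + 1/(F + (2 + (6 + 2*F) + 25)) = -9 + 1/(F + (33 + 2*F)) = -9 + 1/(33 + 3*F))
E(23)*Y(-11) = ((-296 - 27*23)/(3*(11 + 23)))*(5/3 - ⅓*(-11)) = ((⅓)*(-296 - 621)/34)*(5/3 + 11/3) = ((⅓)*(1/34)*(-917))*(16/3) = -917/102*16/3 = -7336/153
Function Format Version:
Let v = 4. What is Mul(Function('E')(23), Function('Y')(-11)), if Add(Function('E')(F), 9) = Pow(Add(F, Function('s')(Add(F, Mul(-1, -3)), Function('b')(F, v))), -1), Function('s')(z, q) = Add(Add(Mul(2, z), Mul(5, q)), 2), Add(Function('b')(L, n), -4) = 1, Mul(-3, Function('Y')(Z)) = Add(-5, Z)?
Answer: Rational(-7336, 153) ≈ -47.948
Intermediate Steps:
Function('Y')(Z) = Add(Rational(5, 3), Mul(Rational(-1, 3), Z)) (Function('Y')(Z) = Mul(Rational(-1, 3), Add(-5, Z)) = Add(Rational(5, 3), Mul(Rational(-1, 3), Z)))
Function('b')(L, n) = 5 (Function('b')(L, n) = Add(4, 1) = 5)
Function('s')(z, q) = Add(2, Mul(2, z), Mul(5, q))
Function('E')(F) = Add(-9, Pow(Add(33, Mul(3, F)), -1)) (Function('E')(F) = Add(-9, Pow(Add(F, Add(2, Mul(2, Add(F, Mul(-1, -3))), Mul(5, 5))), -1)) = Add(-9, Pow(Add(F, Add(2, Mul(2, Add(F, 3)), 25)), -1)) = Add(-9, Pow(Add(F, Add(2, Mul(2, Add(3, F)), 25)), -1)) = Add(-9, Pow(Add(F, Add(2, Add(6, Mul(2, F)), 25)), -1)) = Add(-9, Pow(Add(F, Add(33, Mul(2, F))), -1)) = Add(-9, Pow(Add(33, Mul(3, F)), -1)))
Mul(Function('E')(23), Function('Y')(-11)) = Mul(Mul(Rational(1, 3), Pow(Add(11, 23), -1), Add(-296, Mul(-27, 23))), Add(Rational(5, 3), Mul(Rational(-1, 3), -11))) = Mul(Mul(Rational(1, 3), Pow(34, -1), Add(-296, -621)), Add(Rational(5, 3), Rational(11, 3))) = Mul(Mul(Rational(1, 3), Rational(1, 34), -917), Rational(16, 3)) = Mul(Rational(-917, 102), Rational(16, 3)) = Rational(-7336, 153)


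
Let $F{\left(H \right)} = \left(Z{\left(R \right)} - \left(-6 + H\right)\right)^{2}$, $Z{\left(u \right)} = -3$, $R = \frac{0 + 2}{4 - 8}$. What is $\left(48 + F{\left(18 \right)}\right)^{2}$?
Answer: $74529$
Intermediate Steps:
$R = - \frac{1}{2}$ ($R = \frac{2}{4 - 8} = \frac{2}{-4} = 2 \left(- \frac{1}{4}\right) = - \frac{1}{2} \approx -0.5$)
$F{\left(H \right)} = \left(3 - H\right)^{2}$ ($F{\left(H \right)} = \left(-3 - \left(-6 + H\right)\right)^{2} = \left(3 - H\right)^{2}$)
$\left(48 + F{\left(18 \right)}\right)^{2} = \left(48 + \left(-3 + 18\right)^{2}\right)^{2} = \left(48 + 15^{2}\right)^{2} = \left(48 + 225\right)^{2} = 273^{2} = 74529$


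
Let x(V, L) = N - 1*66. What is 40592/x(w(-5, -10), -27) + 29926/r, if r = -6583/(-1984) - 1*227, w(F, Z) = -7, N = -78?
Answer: -1660241201/3994065 ≈ -415.68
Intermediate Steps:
x(V, L) = -144 (x(V, L) = -78 - 1*66 = -78 - 66 = -144)
r = -443785/1984 (r = -6583*(-1/1984) - 227 = 6583/1984 - 227 = -443785/1984 ≈ -223.68)
40592/x(w(-5, -10), -27) + 29926/r = 40592/(-144) + 29926/(-443785/1984) = 40592*(-1/144) + 29926*(-1984/443785) = -2537/9 - 59373184/443785 = -1660241201/3994065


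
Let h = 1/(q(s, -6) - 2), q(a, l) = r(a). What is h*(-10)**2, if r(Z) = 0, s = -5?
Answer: -50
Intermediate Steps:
q(a, l) = 0
h = -1/2 (h = 1/(0 - 2) = 1/(-2) = -1/2 ≈ -0.50000)
h*(-10)**2 = -1/2*(-10)**2 = -1/2*100 = -50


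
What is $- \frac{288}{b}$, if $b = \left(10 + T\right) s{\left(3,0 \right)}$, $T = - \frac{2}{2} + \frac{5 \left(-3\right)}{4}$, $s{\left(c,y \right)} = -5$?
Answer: $\frac{384}{35} \approx 10.971$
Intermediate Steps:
$T = - \frac{19}{4}$ ($T = \left(-2\right) \frac{1}{2} - \frac{15}{4} = -1 - \frac{15}{4} = - \frac{19}{4} \approx -4.75$)
$b = - \frac{105}{4}$ ($b = \left(10 - \frac{19}{4}\right) \left(-5\right) = \frac{21}{4} \left(-5\right) = - \frac{105}{4} \approx -26.25$)
$- \frac{288}{b} = - \frac{288}{- \frac{105}{4}} = \left(-288\right) \left(- \frac{4}{105}\right) = \frac{384}{35}$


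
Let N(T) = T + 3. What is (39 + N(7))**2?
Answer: 2401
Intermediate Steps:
N(T) = 3 + T
(39 + N(7))**2 = (39 + (3 + 7))**2 = (39 + 10)**2 = 49**2 = 2401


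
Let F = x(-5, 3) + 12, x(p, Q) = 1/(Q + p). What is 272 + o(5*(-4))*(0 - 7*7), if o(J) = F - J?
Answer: -2543/2 ≈ -1271.5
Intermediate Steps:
F = 23/2 (F = 1/(3 - 5) + 12 = 1/(-2) + 12 = -½ + 12 = 23/2 ≈ 11.500)
o(J) = 23/2 - J
272 + o(5*(-4))*(0 - 7*7) = 272 + (23/2 - 5*(-4))*(0 - 7*7) = 272 + (23/2 - 1*(-20))*(0 - 49) = 272 + (23/2 + 20)*(-49) = 272 + (63/2)*(-49) = 272 - 3087/2 = -2543/2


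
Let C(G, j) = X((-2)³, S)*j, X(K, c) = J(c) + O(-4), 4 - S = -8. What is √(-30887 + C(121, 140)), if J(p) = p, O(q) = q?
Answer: 17*I*√103 ≈ 172.53*I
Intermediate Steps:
S = 12 (S = 4 - 1*(-8) = 4 + 8 = 12)
X(K, c) = -4 + c (X(K, c) = c - 4 = -4 + c)
C(G, j) = 8*j (C(G, j) = (-4 + 12)*j = 8*j)
√(-30887 + C(121, 140)) = √(-30887 + 8*140) = √(-30887 + 1120) = √(-29767) = 17*I*√103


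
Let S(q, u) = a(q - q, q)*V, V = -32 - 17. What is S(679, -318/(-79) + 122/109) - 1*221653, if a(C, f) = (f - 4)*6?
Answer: -420103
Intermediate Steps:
a(C, f) = -24 + 6*f (a(C, f) = (-4 + f)*6 = -24 + 6*f)
V = -49
S(q, u) = 1176 - 294*q (S(q, u) = (-24 + 6*q)*(-49) = 1176 - 294*q)
S(679, -318/(-79) + 122/109) - 1*221653 = (1176 - 294*679) - 1*221653 = (1176 - 199626) - 221653 = -198450 - 221653 = -420103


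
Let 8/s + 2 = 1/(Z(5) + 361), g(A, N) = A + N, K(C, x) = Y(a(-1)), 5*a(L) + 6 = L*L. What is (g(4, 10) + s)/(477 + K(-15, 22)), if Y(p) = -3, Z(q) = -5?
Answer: 3553/168507 ≈ 0.021085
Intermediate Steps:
a(L) = -6/5 + L²/5 (a(L) = -6/5 + (L*L)/5 = -6/5 + L²/5)
K(C, x) = -3
s = -2848/711 (s = 8/(-2 + 1/(-5 + 361)) = 8/(-2 + 1/356) = 8/(-711/356) = 8*(-356/711) = -2848/711 ≈ -4.0056)
(g(4, 10) + s)/(477 + K(-15, 22)) = ((4 + 10) - 2848/711)/(477 - 3) = (14 - 2848/711)/474 = (7106/711)*(1/474) = 3553/168507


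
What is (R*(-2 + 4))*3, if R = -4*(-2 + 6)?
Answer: -96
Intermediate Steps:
R = -16 (R = -4*4 = -16)
(R*(-2 + 4))*3 = -16*(-2 + 4)*3 = -16*2*3 = -32*3 = -96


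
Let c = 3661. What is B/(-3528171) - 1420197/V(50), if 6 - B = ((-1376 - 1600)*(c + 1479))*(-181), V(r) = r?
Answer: -180454195481/6533650 ≈ -27619.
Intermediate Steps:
B = -2768691834 (B = 6 - (-1376 - 1600)*(3661 + 1479)*(-181) = 6 - (-2976*5140)*(-181) = 6 - (-15296640)*(-181) = 6 - 1*2768691840 = 6 - 2768691840 = -2768691834)
B/(-3528171) - 1420197/V(50) = -2768691834/(-3528171) - 1420197/50 = -2768691834*(-1/3528171) - 1420197*1/50 = 102544142/130673 - 1420197/50 = -180454195481/6533650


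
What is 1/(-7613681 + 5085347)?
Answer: -1/2528334 ≈ -3.9552e-7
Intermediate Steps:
1/(-7613681 + 5085347) = 1/(-2528334) = -1/2528334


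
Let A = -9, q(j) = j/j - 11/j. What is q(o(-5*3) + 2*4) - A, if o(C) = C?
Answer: 81/7 ≈ 11.571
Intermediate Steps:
q(j) = 1 - 11/j
q(o(-5*3) + 2*4) - A = (-11 + (-5*3 + 2*4))/(-5*3 + 2*4) - 1*(-9) = (-11 + (-15 + 8))/(-15 + 8) + 9 = (-11 - 7)/(-7) + 9 = -1/7*(-18) + 9 = 18/7 + 9 = 81/7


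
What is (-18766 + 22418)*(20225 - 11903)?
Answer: 30391944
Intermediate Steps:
(-18766 + 22418)*(20225 - 11903) = 3652*8322 = 30391944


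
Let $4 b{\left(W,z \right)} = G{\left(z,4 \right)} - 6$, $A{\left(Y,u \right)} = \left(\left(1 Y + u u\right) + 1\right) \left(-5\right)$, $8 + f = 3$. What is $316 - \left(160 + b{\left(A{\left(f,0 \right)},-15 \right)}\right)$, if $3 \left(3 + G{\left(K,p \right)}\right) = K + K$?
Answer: $\frac{643}{4} \approx 160.75$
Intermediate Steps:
$f = -5$ ($f = -8 + 3 = -5$)
$G{\left(K,p \right)} = -3 + \frac{2 K}{3}$ ($G{\left(K,p \right)} = -3 + \frac{K + K}{3} = -3 + \frac{2 K}{3}$)
$A{\left(Y,u \right)} = -5 - 5 Y - 5 u^{2}$ ($A{\left(Y,u \right)} = \left(\left(Y + u^{2}\right) + 1\right) \left(-5\right) = \left(1 + Y + u^{2}\right) \left(-5\right) = -5 - 5 Y - 5 u^{2}$)
$b{\left(W,z \right)} = - \frac{9}{4} + \frac{z}{6}$ ($b{\left(W,z \right)} = \frac{\left(-3 + \frac{2 z}{3}\right) - 6}{4} = \frac{-9 + \frac{2 z}{3}}{4} = - \frac{9}{4} + \frac{z}{6}$)
$316 - \left(160 + b{\left(A{\left(f,0 \right)},-15 \right)}\right) = 316 - \left(160 + \left(- \frac{9}{4} + \frac{1}{6} \left(-15\right)\right)\right) = 316 - \left(160 - \frac{19}{4}\right) = 316 - \frac{621}{4} = \frac{643}{4}$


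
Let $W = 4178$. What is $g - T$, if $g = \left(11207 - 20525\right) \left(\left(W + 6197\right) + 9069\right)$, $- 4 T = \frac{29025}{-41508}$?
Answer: $- \frac{3342393737241}{18448} \approx -1.8118 \cdot 10^{8}$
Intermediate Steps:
$T = \frac{3225}{18448}$ ($T = - \frac{29025 \frac{1}{-41508}}{4} = - \frac{29025 \left(- \frac{1}{41508}\right)}{4} = \left(- \frac{1}{4}\right) \left(- \frac{3225}{4612}\right) = \frac{3225}{18448} \approx 0.17482$)
$g = -181179192$ ($g = \left(11207 - 20525\right) \left(\left(4178 + 6197\right) + 9069\right) = - 9318 \left(10375 + 9069\right) = \left(-9318\right) 19444 = -181179192$)
$g - T = -181179192 - \frac{3225}{18448} = - \frac{3342393737241}{18448}$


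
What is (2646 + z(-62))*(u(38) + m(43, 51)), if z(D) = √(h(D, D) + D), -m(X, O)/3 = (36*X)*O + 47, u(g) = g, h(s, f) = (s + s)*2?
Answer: -626961762 - 236947*I*√310 ≈ -6.2696e+8 - 4.1719e+6*I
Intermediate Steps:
h(s, f) = 4*s (h(s, f) = (2*s)*2 = 4*s)
m(X, O) = -141 - 108*O*X (m(X, O) = -3*((36*X)*O + 47) = -3*(36*O*X + 47) = -3*(47 + 36*O*X) = -141 - 108*O*X)
z(D) = √5*√D (z(D) = √(4*D + D) = √(5*D) = √5*√D)
(2646 + z(-62))*(u(38) + m(43, 51)) = (2646 + √5*√(-62))*(38 + (-141 - 108*51*43)) = (2646 + √5*(I*√62))*(38 + (-141 - 236844)) = (2646 + I*√310)*(38 - 236985) = (2646 + I*√310)*(-236947) = -626961762 - 236947*I*√310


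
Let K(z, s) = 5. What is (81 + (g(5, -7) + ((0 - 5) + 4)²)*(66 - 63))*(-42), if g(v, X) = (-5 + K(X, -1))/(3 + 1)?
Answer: -3528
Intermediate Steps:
g(v, X) = 0 (g(v, X) = (-5 + 5)/(3 + 1) = 0/4 = 0*(¼) = 0)
(81 + (g(5, -7) + ((0 - 5) + 4)²)*(66 - 63))*(-42) = (81 + (0 + ((0 - 5) + 4)²)*(66 - 63))*(-42) = (81 + (0 + (-5 + 4)²)*3)*(-42) = (81 + (0 + (-1)²)*3)*(-42) = (81 + (0 + 1)*3)*(-42) = (81 + 1*3)*(-42) = (81 + 3)*(-42) = 84*(-42) = -3528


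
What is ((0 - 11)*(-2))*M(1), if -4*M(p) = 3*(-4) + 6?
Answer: 33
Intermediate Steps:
M(p) = 3/2 (M(p) = -(3*(-4) + 6)/4 = -(-12 + 6)/4 = -¼*(-6) = 3/2)
((0 - 11)*(-2))*M(1) = ((0 - 11)*(-2))*(3/2) = -11*(-2)*(3/2) = 22*(3/2) = 33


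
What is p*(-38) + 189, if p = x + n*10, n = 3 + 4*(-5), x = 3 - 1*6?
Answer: 6763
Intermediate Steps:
x = -3 (x = 3 - 6 = -3)
n = -17 (n = 3 - 20 = -17)
p = -173 (p = -3 - 17*10 = -3 - 170 = -173)
p*(-38) + 189 = -173*(-38) + 189 = 6574 + 189 = 6763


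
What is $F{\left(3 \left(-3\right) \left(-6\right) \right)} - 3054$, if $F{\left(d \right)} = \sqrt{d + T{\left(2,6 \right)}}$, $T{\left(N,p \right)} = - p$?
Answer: $-3054 + 4 \sqrt{3} \approx -3047.1$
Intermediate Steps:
$F{\left(d \right)} = \sqrt{-6 + d}$ ($F{\left(d \right)} = \sqrt{d - 6} = \sqrt{-6 + d}$)
$F{\left(3 \left(-3\right) \left(-6\right) \right)} - 3054 = \sqrt{-6 + 3 \left(-3\right) \left(-6\right)} - 3054 = \sqrt{-6 - -54} - 3054 = \sqrt{-6 + 54} - 3054 = \sqrt{48} - 3054 = 4 \sqrt{3} - 3054 = -3054 + 4 \sqrt{3}$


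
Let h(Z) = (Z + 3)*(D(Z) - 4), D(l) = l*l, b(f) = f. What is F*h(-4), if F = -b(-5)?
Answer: -60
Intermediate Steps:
D(l) = l²
h(Z) = (-4 + Z²)*(3 + Z) (h(Z) = (Z + 3)*(Z² - 4) = (3 + Z)*(-4 + Z²) = (-4 + Z²)*(3 + Z))
F = 5 (F = -1*(-5) = 5)
F*h(-4) = 5*(-12 + (-4)³ - 4*(-4) + 3*(-4)²) = 5*(-12 - 64 + 16 + 3*16) = 5*(-12 - 64 + 16 + 48) = 5*(-12) = -60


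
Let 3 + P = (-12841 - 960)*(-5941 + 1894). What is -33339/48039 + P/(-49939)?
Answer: -894923360479/799673207 ≈ -1119.1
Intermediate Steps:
P = 55852644 (P = -3 + (-12841 - 960)*(-5941 + 1894) = -3 - 13801*(-4047) = -3 + 55852647 = 55852644)
-33339/48039 + P/(-49939) = -33339/48039 + 55852644/(-49939) = -33339*1/48039 + 55852644*(-1/49939) = -11113/16013 - 55852644/49939 = -894923360479/799673207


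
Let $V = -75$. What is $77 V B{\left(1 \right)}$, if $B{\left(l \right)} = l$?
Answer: $-5775$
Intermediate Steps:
$77 V B{\left(1 \right)} = 77 \left(-75\right) 1 = \left(-5775\right) 1 = -5775$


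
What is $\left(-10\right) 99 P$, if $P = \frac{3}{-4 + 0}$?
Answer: $\frac{1485}{2} \approx 742.5$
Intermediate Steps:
$P = - \frac{3}{4}$ ($P = \frac{3}{-4} = 3 \left(- \frac{1}{4}\right) = - \frac{3}{4} \approx -0.75$)
$\left(-10\right) 99 P = \left(-10\right) 99 \left(- \frac{3}{4}\right) = \left(-990\right) \left(- \frac{3}{4}\right) = \frac{1485}{2}$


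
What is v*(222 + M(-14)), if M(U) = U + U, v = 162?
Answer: 31428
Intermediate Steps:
M(U) = 2*U
v*(222 + M(-14)) = 162*(222 + 2*(-14)) = 162*(222 - 28) = 162*194 = 31428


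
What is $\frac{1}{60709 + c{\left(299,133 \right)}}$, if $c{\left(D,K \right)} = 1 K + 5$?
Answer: $\frac{1}{60847} \approx 1.6435 \cdot 10^{-5}$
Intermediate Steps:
$c{\left(D,K \right)} = 5 + K$ ($c{\left(D,K \right)} = K + 5 = 5 + K$)
$\frac{1}{60709 + c{\left(299,133 \right)}} = \frac{1}{60709 + \left(5 + 133\right)} = \frac{1}{60709 + 138} = \frac{1}{60847}$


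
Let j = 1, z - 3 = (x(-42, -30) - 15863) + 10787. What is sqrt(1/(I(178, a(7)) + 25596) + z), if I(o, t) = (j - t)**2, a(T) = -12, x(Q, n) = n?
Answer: I*sqrt(3387551127410)/25765 ≈ 71.435*I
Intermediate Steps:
z = -5103 (z = 3 + ((-30 - 15863) + 10787) = 3 + (-15893 + 10787) = 3 - 5106 = -5103)
I(o, t) = (1 - t)**2
sqrt(1/(I(178, a(7)) + 25596) + z) = sqrt(1/((-1 - 12)**2 + 25596) - 5103) = sqrt(1/((-13)**2 + 25596) - 5103) = sqrt(1/(169 + 25596) - 5103) = sqrt(1/25765 - 5103) = sqrt(-131478794/25765) = I*sqrt(3387551127410)/25765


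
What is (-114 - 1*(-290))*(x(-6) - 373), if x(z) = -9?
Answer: -67232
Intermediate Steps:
(-114 - 1*(-290))*(x(-6) - 373) = (-114 - 1*(-290))*(-9 - 373) = (-114 + 290)*(-382) = 176*(-382) = -67232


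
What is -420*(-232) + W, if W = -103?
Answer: 97337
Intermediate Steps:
-420*(-232) + W = -420*(-232) - 103 = 97440 - 103 = 97337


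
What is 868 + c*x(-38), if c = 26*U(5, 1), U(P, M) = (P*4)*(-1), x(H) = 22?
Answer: -10572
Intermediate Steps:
U(P, M) = -4*P (U(P, M) = (4*P)*(-1) = -4*P)
c = -520 (c = 26*(-4*5) = 26*(-20) = -520)
868 + c*x(-38) = 868 - 520*22 = 868 - 11440 = -10572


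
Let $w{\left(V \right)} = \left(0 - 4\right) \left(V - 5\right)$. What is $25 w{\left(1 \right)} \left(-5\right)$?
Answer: $-2000$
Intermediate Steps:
$w{\left(V \right)} = 20 - 4 V$ ($w{\left(V \right)} = - 4 \left(-5 + V\right) = 20 - 4 V$)
$25 w{\left(1 \right)} \left(-5\right) = 25 \left(20 - 4\right) \left(-5\right) = 25 \cdot 16 \left(-5\right) = 400 \left(-5\right) = -2000$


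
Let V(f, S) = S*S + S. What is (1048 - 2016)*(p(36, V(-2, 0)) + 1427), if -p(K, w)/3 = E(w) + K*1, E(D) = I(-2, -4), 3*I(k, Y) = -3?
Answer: -1279696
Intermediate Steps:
I(k, Y) = -1 (I(k, Y) = (⅓)*(-3) = -1)
E(D) = -1
V(f, S) = S + S² (V(f, S) = S² + S = S + S²)
p(K, w) = 3 - 3*K (p(K, w) = -3*(-1 + K*1) = -3*(-1 + K) = 3 - 3*K)
(1048 - 2016)*(p(36, V(-2, 0)) + 1427) = (1048 - 2016)*((3 - 3*36) + 1427) = -968*((3 - 108) + 1427) = -968*(-105 + 1427) = -968*1322 = -1279696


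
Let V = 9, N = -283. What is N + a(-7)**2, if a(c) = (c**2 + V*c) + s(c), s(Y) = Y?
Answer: 158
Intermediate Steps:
a(c) = c**2 + 10*c (a(c) = (c**2 + 9*c) + c = c**2 + 10*c)
N + a(-7)**2 = -283 + (-7*(10 - 7))**2 = -283 + (-7*3)**2 = -283 + (-21)**2 = -283 + 441 = 158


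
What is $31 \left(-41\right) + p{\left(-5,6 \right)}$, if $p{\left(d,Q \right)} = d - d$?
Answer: $-1271$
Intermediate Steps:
$p{\left(d,Q \right)} = 0$
$31 \left(-41\right) + p{\left(-5,6 \right)} = 31 \left(-41\right) + 0 = -1271 + 0 = -1271$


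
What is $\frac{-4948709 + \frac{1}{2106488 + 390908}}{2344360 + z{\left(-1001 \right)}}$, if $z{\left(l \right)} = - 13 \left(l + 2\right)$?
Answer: $- \frac{12358886061763}{5887228968412} \approx -2.0993$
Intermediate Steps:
$z{\left(l \right)} = -26 - 13 l$ ($z{\left(l \right)} = - 13 \left(2 + l\right) = -26 - 13 l$)
$\frac{-4948709 + \frac{1}{2106488 + 390908}}{2344360 + z{\left(-1001 \right)}} = \frac{-4948709 + \frac{1}{2106488 + 390908}}{2344360 - -12987} = \frac{-4948709 + \frac{1}{2497396}}{2344360 + \left(-26 + 13013\right)} = \frac{-4948709 + \frac{1}{2497396}}{2344360 + 12987} = - \frac{12358886061763}{2497396 \cdot 2357347} = \left(- \frac{12358886061763}{2497396}\right) \frac{1}{2357347} = - \frac{12358886061763}{5887228968412}$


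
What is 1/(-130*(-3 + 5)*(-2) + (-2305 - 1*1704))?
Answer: -1/3489 ≈ -0.00028661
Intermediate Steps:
1/(-130*(-3 + 5)*(-2) + (-2305 - 1*1704)) = 1/(-260*(-2) + (-2305 - 1704)) = 1/(-130*(-4) - 4009) = 1/(520 - 4009) = 1/(-3489) = -1/3489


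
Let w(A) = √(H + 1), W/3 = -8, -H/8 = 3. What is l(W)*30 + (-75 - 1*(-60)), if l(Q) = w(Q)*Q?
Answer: -15 - 720*I*√23 ≈ -15.0 - 3453.0*I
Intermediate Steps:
H = -24 (H = -8*3 = -24)
W = -24 (W = 3*(-8) = -24)
w(A) = I*√23 (w(A) = √(-24 + 1) = √(-23) = I*√23)
l(Q) = I*Q*√23 (l(Q) = (I*√23)*Q = I*Q*√23)
l(W)*30 + (-75 - 1*(-60)) = (I*(-24)*√23)*30 + (-75 - 1*(-60)) = -24*I*√23*30 + (-75 + 60) = -720*I*√23 - 15 = -15 - 720*I*√23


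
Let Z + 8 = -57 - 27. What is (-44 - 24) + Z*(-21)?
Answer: 1864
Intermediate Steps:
Z = -92 (Z = -8 + (-57 - 27) = -8 - 84 = -92)
(-44 - 24) + Z*(-21) = (-44 - 24) - 92*(-21) = -68 + 1932 = 1864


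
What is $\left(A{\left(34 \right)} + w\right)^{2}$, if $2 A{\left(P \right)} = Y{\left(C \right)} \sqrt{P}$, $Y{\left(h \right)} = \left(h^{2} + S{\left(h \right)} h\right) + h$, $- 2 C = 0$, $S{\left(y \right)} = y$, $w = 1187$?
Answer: $1408969$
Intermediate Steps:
$C = 0$ ($C = \left(- \frac{1}{2}\right) 0 = 0$)
$Y{\left(h \right)} = h + 2 h^{2}$ ($Y{\left(h \right)} = \left(h^{2} + h h\right) + h = \left(h^{2} + h^{2}\right) + h = 2 h^{2} + h = h + 2 h^{2}$)
$A{\left(P \right)} = 0$ ($A{\left(P \right)} = \frac{0 \left(1 + 2 \cdot 0\right) \sqrt{P}}{2} = \frac{0 \left(1 + 0\right) \sqrt{P}}{2} = \frac{0 \cdot 1 \sqrt{P}}{2} = \frac{0 \sqrt{P}}{2} = \frac{1}{2} \cdot 0 = 0$)
$\left(A{\left(34 \right)} + w\right)^{2} = \left(0 + 1187\right)^{2} = 1187^{2} = 1408969$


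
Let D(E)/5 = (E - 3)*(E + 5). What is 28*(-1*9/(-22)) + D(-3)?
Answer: -534/11 ≈ -48.545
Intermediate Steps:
D(E) = 5*(-3 + E)*(5 + E) (D(E) = 5*((E - 3)*(E + 5)) = 5*((-3 + E)*(5 + E)) = 5*(-3 + E)*(5 + E))
28*(-1*9/(-22)) + D(-3) = 28*(-1*9/(-22)) + (-75 + 5*(-3)² + 10*(-3)) = 28*(-9*(-1/22)) + (-75 + 5*9 - 30) = 28*(9/22) + (-75 + 45 - 30) = 126/11 - 60 = -534/11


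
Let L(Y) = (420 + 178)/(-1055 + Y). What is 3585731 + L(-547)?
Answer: 2872170232/801 ≈ 3.5857e+6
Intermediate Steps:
L(Y) = 598/(-1055 + Y)
3585731 + L(-547) = 3585731 + 598/(-1055 - 547) = 3585731 + 598/(-1602) = 3585731 + 598*(-1/1602) = 3585731 - 299/801 = 2872170232/801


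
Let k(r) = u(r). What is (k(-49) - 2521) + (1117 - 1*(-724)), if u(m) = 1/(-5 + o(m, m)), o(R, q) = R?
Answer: -36721/54 ≈ -680.02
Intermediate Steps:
u(m) = 1/(-5 + m)
k(r) = 1/(-5 + r)
(k(-49) - 2521) + (1117 - 1*(-724)) = (1/(-5 - 49) - 2521) + (1117 - 1*(-724)) = (1/(-54) - 2521) + (1117 + 724) = (-1/54 - 2521) + 1841 = -136135/54 + 1841 = -36721/54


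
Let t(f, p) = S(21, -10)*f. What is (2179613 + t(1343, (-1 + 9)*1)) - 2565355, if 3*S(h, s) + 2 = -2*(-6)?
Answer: -1143796/3 ≈ -3.8127e+5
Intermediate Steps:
S(h, s) = 10/3 (S(h, s) = -⅔ + (-2*(-6))/3 = -⅔ + (⅓)*12 = -⅔ + 4 = 10/3)
t(f, p) = 10*f/3
(2179613 + t(1343, (-1 + 9)*1)) - 2565355 = (2179613 + (10/3)*1343) - 2565355 = (2179613 + 13430/3) - 2565355 = 6552269/3 - 2565355 = -1143796/3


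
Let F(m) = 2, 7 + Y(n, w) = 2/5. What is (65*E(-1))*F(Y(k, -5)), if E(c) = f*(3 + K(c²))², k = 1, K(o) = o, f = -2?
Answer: -4160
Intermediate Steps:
E(c) = -2*(3 + c²)²
Y(n, w) = -33/5 (Y(n, w) = -7 + 2/5 = -7 + 2*(⅕) = -7 + ⅖ = -33/5)
(65*E(-1))*F(Y(k, -5)) = (65*(-2*(3 + (-1)²)²))*2 = (65*(-2*(3 + 1)²))*2 = (65*(-2*4²))*2 = (65*(-2*16))*2 = (65*(-32))*2 = -2080*2 = -4160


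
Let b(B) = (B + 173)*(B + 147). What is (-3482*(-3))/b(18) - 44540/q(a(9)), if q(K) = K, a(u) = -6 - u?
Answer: 93588986/31515 ≈ 2969.7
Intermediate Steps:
b(B) = (147 + B)*(173 + B) (b(B) = (173 + B)*(147 + B) = (147 + B)*(173 + B))
(-3482*(-3))/b(18) - 44540/q(a(9)) = (-3482*(-3))/(25431 + 18² + 320*18) - 44540/(-6 - 1*9) = 10446/(25431 + 324 + 5760) - 44540/(-6 - 9) = 10446/31515 - 44540/(-15) = 10446*(1/31515) - 44540*(-1/15) = 3482/10505 + 8908/3 = 93588986/31515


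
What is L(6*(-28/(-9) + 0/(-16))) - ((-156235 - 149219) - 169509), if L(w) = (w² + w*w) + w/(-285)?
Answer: 406689149/855 ≈ 4.7566e+5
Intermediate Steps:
L(w) = 2*w² - w/285 (L(w) = (w² + w²) + w*(-1/285) = 2*w² - w/285)
L(6*(-28/(-9) + 0/(-16))) - ((-156235 - 149219) - 169509) = (6*(-28/(-9) + 0/(-16)))*(-1 + 570*(6*(-28/(-9) + 0/(-16))))/285 - ((-156235 - 149219) - 169509) = (6*(-28*(-⅑) + 0*(-1/16)))*(-1 + 570*(6*(-28*(-⅑) + 0*(-1/16))))/285 - (-305454 - 169509) = (6*(28/9 + 0))*(-1 + 570*(6*(28/9 + 0)))/285 - 1*(-474963) = (6*(28/9))*(-1 + 570*(6*(28/9)))/285 + 474963 = (1/285)*(56/3)*(-1 + 570*(56/3)) + 474963 = (1/285)*(56/3)*(-1 + 10640) + 474963 = (1/285)*(56/3)*10639 + 474963 = 595784/855 + 474963 = 406689149/855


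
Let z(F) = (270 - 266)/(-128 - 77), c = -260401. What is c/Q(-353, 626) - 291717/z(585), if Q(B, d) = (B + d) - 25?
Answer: 3707462669/248 ≈ 1.4949e+7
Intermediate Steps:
Q(B, d) = -25 + B + d
z(F) = -4/205 (z(F) = 4/(-205) = 4*(-1/205) = -4/205)
c/Q(-353, 626) - 291717/z(585) = -260401/(-25 - 353 + 626) - 291717/(-4/205) = -260401/248 - 291717*(-205/4) = -260401*1/248 + 59801985/4 = -260401/248 + 59801985/4 = 3707462669/248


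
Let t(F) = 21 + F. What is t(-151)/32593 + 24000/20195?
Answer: 155921330/131643127 ≈ 1.1844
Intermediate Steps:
t(-151)/32593 + 24000/20195 = (21 - 151)/32593 + 24000/20195 = -130*1/32593 + 24000*(1/20195) = -130/32593 + 4800/4039 = 155921330/131643127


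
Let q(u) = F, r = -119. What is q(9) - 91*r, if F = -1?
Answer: 10828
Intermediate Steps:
q(u) = -1
q(9) - 91*r = -1 - 91*(-119) = -1 + 10829 = 10828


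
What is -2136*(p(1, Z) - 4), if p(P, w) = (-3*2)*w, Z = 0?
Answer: 8544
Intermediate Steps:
p(P, w) = -6*w
-2136*(p(1, Z) - 4) = -2136*(-6*0 - 4) = -2136*(0 - 4) = -2136*(-4) = 8544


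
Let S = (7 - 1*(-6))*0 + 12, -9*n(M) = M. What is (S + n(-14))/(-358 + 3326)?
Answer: 61/13356 ≈ 0.0045672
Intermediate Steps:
n(M) = -M/9
S = 12 (S = (7 + 6)*0 + 12 = 13*0 + 12 = 0 + 12 = 12)
(S + n(-14))/(-358 + 3326) = (12 - 1/9*(-14))/(-358 + 3326) = (12 + 14/9)/2968 = (122/9)*(1/2968) = 61/13356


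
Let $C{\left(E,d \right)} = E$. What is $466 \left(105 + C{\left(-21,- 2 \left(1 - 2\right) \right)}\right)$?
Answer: $39144$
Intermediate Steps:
$466 \left(105 + C{\left(-21,- 2 \left(1 - 2\right) \right)}\right) = 466 \left(105 - 21\right) = 466 \cdot 84 = 39144$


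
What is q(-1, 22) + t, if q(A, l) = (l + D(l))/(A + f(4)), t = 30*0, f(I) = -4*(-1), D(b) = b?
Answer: 44/3 ≈ 14.667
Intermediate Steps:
f(I) = 4
t = 0
q(A, l) = 2*l/(4 + A) (q(A, l) = (l + l)/(A + 4) = (2*l)/(4 + A) = 2*l/(4 + A))
q(-1, 22) + t = 2*22/(4 - 1) + 0 = 2*22/3 + 0 = 2*22*(⅓) + 0 = 44/3 + 0 = 44/3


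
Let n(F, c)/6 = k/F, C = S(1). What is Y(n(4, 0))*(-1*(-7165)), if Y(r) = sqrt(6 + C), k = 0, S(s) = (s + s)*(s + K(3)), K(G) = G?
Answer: 7165*sqrt(14) ≈ 26809.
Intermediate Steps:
S(s) = 2*s*(3 + s) (S(s) = (s + s)*(s + 3) = (2*s)*(3 + s) = 2*s*(3 + s))
C = 8 (C = 2*1*(3 + 1) = 2*1*4 = 8)
n(F, c) = 0 (n(F, c) = 6*(0/F) = 6*0 = 0)
Y(r) = sqrt(14) (Y(r) = sqrt(6 + 8) = sqrt(14))
Y(n(4, 0))*(-1*(-7165)) = sqrt(14)*(-1*(-7165)) = sqrt(14)*7165 = 7165*sqrt(14)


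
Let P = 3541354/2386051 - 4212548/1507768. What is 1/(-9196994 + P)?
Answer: -899402836042/8271803664614790267 ≈ -1.0873e-7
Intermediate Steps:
P = -1177953532519/899402836042 (P = 3541354*(1/2386051) - 4212548*1/1507768 = 3541354/2386051 - 1053137/376942 = -1177953532519/899402836042 ≈ -1.3097)
1/(-9196994 + P) = 1/(-9196994 - 1177953532519/899402836042) = 1/(-8271803664614790267/899402836042) = -899402836042/8271803664614790267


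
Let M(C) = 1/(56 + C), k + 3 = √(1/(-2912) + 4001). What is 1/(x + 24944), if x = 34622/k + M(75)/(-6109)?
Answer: 185901790320552944121447/4639730590786357977719740447 - 88694151823244408*√2120465802/4639730590786357977719740447 ≈ 3.9187e-5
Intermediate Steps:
k = -3 + √2120465802/728 (k = -3 + √(1/(-2912) + 4001) = -3 + √(-1/2912 + 4001) = -3 + √(11650911/2912) = -3 + √2120465802/728 ≈ 60.253)
x = -1/800279 + 34622/(-3 + √2120465802/728) (x = 34622/(-3 + √2120465802/728) + 1/((56 + 75)*(-6109)) = 34622/(-3 + √2120465802/728) - 1/6109/131 = 34622/(-3 + √2120465802/728) + (1/131)*(-1/6109) = 34622/(-3 + √2120465802/728) - 1/800279 = -1/800279 + 34622/(-3 + √2120465802/728) ≈ 574.61)
1/(x + 24944) = 1/((80683535899755/3101001897379 + 138488*√2120465802/11624703) + 24944) = 1/(77432074864121531/3101001897379 + 138488*√2120465802/11624703)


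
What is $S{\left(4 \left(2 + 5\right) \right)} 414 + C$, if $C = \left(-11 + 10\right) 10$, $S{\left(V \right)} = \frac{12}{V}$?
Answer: $\frac{1172}{7} \approx 167.43$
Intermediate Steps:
$C = -10$ ($C = \left(-1\right) 10 = -10$)
$S{\left(4 \left(2 + 5\right) \right)} 414 + C = \frac{12}{4 \left(2 + 5\right)} 414 - 10 = \frac{12}{4 \cdot 7} \cdot 414 - 10 = \frac{12}{28} \cdot 414 - 10 = 12 \cdot \frac{1}{28} \cdot 414 - 10 = \frac{3}{7} \cdot 414 - 10 = \frac{1242}{7} - 10 = \frac{1172}{7}$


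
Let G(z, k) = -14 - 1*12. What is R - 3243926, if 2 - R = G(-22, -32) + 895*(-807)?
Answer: -2521633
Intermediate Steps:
G(z, k) = -26 (G(z, k) = -14 - 12 = -26)
R = 722293 (R = 2 - (-26 + 895*(-807)) = 2 - (-26 - 722265) = 2 - 1*(-722291) = 2 + 722291 = 722293)
R - 3243926 = 722293 - 3243926 = -2521633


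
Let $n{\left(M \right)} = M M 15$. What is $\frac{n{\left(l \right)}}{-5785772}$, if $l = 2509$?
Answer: $- \frac{94426215}{5785772} \approx -16.32$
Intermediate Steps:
$n{\left(M \right)} = 15 M^{2}$ ($n{\left(M \right)} = M^{2} \cdot 15 = 15 M^{2}$)
$\frac{n{\left(l \right)}}{-5785772} = \frac{15 \cdot 2509^{2}}{-5785772} = 15 \cdot 6295081 \left(- \frac{1}{5785772}\right) = 94426215 \left(- \frac{1}{5785772}\right) = - \frac{94426215}{5785772}$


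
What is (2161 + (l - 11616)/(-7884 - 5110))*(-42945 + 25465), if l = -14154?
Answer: -245644726960/6497 ≈ -3.7809e+7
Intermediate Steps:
(2161 + (l - 11616)/(-7884 - 5110))*(-42945 + 25465) = (2161 + (-14154 - 11616)/(-7884 - 5110))*(-42945 + 25465) = (2161 - 25770/(-12994))*(-17480) = (2161 - 25770*(-1/12994))*(-17480) = (2161 + 12885/6497)*(-17480) = (14052902/6497)*(-17480) = -245644726960/6497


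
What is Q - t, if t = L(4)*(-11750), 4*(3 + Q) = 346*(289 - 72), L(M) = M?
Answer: 131535/2 ≈ 65768.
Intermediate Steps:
Q = 37535/2 (Q = -3 + (346*(289 - 72))/4 = -3 + (346*217)/4 = -3 + (¼)*75082 = -3 + 37541/2 = 37535/2 ≈ 18768.)
t = -47000 (t = 4*(-11750) = -47000)
Q - t = 37535/2 - 1*(-47000) = 37535/2 + 47000 = 131535/2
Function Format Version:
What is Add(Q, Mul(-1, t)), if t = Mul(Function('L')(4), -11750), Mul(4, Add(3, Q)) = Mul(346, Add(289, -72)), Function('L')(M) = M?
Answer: Rational(131535, 2) ≈ 65768.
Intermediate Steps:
Q = Rational(37535, 2) (Q = Add(-3, Mul(Rational(1, 4), Mul(346, Add(289, -72)))) = Add(-3, Mul(Rational(1, 4), Mul(346, 217))) = Add(-3, Mul(Rational(1, 4), 75082)) = Add(-3, Rational(37541, 2)) = Rational(37535, 2) ≈ 18768.)
t = -47000 (t = Mul(4, -11750) = -47000)
Add(Q, Mul(-1, t)) = Add(Rational(37535, 2), Mul(-1, -47000)) = Add(Rational(37535, 2), 47000) = Rational(131535, 2)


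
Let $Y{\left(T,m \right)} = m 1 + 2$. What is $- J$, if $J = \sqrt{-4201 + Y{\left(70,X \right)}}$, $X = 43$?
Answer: $- 2 i \sqrt{1039} \approx - 64.467 i$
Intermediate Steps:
$Y{\left(T,m \right)} = 2 + m$ ($Y{\left(T,m \right)} = m + 2 = 2 + m$)
$J = 2 i \sqrt{1039}$ ($J = \sqrt{-4201 + \left(2 + 43\right)} = \sqrt{-4201 + 45} = \sqrt{-4156} = 2 i \sqrt{1039} \approx 64.467 i$)
$- J = - 2 i \sqrt{1039}$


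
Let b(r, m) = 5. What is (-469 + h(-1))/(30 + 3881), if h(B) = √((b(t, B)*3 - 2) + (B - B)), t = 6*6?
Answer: -469/3911 + √13/3911 ≈ -0.11900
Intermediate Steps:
t = 36
h(B) = √13 (h(B) = √((5*3 - 2) + (B - B)) = √((15 - 2) + 0) = √(13 + 0) = √13)
(-469 + h(-1))/(30 + 3881) = (-469 + √13)/(30 + 3881) = (-469 + √13)/3911 = (-469 + √13)*(1/3911) = -469/3911 + √13/3911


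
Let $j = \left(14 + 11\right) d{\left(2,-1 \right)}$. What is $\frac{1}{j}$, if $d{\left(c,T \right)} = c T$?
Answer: $- \frac{1}{50} \approx -0.02$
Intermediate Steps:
$d{\left(c,T \right)} = T c$
$j = -50$ ($j = \left(14 + 11\right) \left(\left(-1\right) 2\right) = 25 \left(-2\right) = -50$)
$\frac{1}{j} = \frac{1}{-50} = - \frac{1}{50}$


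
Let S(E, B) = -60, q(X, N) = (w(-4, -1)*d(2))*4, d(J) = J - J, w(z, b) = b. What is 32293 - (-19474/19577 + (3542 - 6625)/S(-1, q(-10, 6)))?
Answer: 37872816209/1174620 ≈ 32243.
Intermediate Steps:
d(J) = 0
q(X, N) = 0 (q(X, N) = -1*0*4 = 0*4 = 0)
32293 - (-19474/19577 + (3542 - 6625)/S(-1, q(-10, 6))) = 32293 - (-19474/19577 + (3542 - 6625)/(-60)) = 32293 - (-19474*1/19577 - 3083*(-1/60)) = 32293 - (-19474/19577 + 3083/60) = 32293 - 1*59187451/1174620 = 32293 - 59187451/1174620 = 37872816209/1174620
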